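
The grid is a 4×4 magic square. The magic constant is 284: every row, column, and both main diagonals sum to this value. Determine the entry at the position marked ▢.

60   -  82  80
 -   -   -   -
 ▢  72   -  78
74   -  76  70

66

Row 1 must total 284; the given cells sum to 222, so (1,2) = 62.
Row 4 needs 284; the known cells sum to 220, so (4,2) = 64.
From column 2, 284 − (62 + 72 + 64) gives (2,2) = 86.
Using column 4: 80 + 78 + 70 + ? → (2,4) = 284 − 228 = 56.
Main diagonal must total 284; the given cells sum to 216, so (3,3) = 68.
Using anti-diagonal: 80 + 72 + 74 + ? → (2,3) = 284 − 226 = 58.
Row 2 must total 284; the given cells sum to 200, so (2,1) = 84.
The remaining cell in row 3 is (3,1) = 284 − 218 = 66.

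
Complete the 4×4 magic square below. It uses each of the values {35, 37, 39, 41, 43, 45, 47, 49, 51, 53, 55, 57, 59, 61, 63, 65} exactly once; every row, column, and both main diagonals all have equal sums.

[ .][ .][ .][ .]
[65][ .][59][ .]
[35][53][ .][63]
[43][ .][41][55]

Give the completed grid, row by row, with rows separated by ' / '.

The 16 entries sum to 800, so each line sums to 800/4 = 200.
Row 3: 35 + 53 + 63 + ? = 200, so (3,3) = 49.
Row 4 must total 200; the given cells sum to 139, so (4,2) = 61.
The remaining cell in column 1 is (1,1) = 200 − 143 = 57.
The remaining cell in column 3 is (1,3) = 200 − 149 = 51.
Using main diagonal: 57 + 49 + 55 + ? → (2,2) = 200 − 161 = 39.
Anti-diagonal needs 200; the known cells sum to 155, so (1,4) = 45.
The remaining cell in row 1 is (1,2) = 200 − 153 = 47.
Row 2 needs 200; the known cells sum to 163, so (2,4) = 37.

57 47 51 45 / 65 39 59 37 / 35 53 49 63 / 43 61 41 55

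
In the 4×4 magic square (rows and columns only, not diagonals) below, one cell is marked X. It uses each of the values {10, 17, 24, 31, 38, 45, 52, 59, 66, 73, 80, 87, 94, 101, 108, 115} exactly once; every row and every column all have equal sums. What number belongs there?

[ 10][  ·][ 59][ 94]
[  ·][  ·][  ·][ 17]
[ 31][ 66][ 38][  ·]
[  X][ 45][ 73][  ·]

The 16 entries sum to 1000, so each line sums to 1000/4 = 250.
From row 1, 250 − (10 + 59 + 94) gives (1,2) = 87.
Using row 3: 31 + 66 + 38 + ? → (3,4) = 250 − 135 = 115.
Column 2: 87 + 66 + 45 + ? = 250, so (2,2) = 52.
From column 3, 250 − (59 + 38 + 73) gives (2,3) = 80.
Column 4 must total 250; the given cells sum to 226, so (4,4) = 24.
The remaining cell in row 2 is (2,1) = 250 − 149 = 101.
Row 4: 45 + 73 + 24 + ? = 250, so (4,1) = 108.

108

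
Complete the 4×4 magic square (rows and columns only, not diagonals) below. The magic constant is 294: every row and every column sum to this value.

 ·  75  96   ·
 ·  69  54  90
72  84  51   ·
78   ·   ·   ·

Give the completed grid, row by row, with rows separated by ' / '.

Row 2: 69 + 54 + 90 + ? = 294, so (2,1) = 81.
Row 3 needs 294; the known cells sum to 207, so (3,4) = 87.
Column 1: 81 + 72 + 78 + ? = 294, so (1,1) = 63.
From column 2, 294 − (75 + 69 + 84) gives (4,2) = 66.
The remaining cell in column 3 is (4,3) = 294 − 201 = 93.
Row 1 needs 294; the known cells sum to 234, so (1,4) = 60.
The remaining cell in row 4 is (4,4) = 294 − 237 = 57.

63 75 96 60 / 81 69 54 90 / 72 84 51 87 / 78 66 93 57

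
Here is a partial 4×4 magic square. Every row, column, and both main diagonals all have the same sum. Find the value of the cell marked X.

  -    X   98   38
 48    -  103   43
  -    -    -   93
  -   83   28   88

Column 4 is complete and sums to 262; that is the magic constant.
The remaining cell in row 2 is (2,2) = 262 − 194 = 68.
From row 4, 262 − (83 + 28 + 88) gives (4,1) = 63.
From column 3, 262 − (98 + 103 + 28) gives (3,3) = 33.
The remaining cell in main diagonal is (1,1) = 262 − 189 = 73.
From anti-diagonal, 262 − (38 + 103 + 63) gives (3,2) = 58.
From row 1, 262 − (73 + 98 + 38) gives (1,2) = 53.

53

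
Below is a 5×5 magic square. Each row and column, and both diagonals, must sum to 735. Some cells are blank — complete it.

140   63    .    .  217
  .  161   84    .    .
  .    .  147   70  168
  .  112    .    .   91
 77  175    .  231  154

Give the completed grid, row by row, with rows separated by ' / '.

Row 5: 77 + 175 + 231 + 154 + ? = 735, so (5,3) = 98.
Column 2: 63 + 161 + 112 + 175 + ? = 735, so (3,2) = 224.
Column 5: 217 + 168 + 91 + 154 + ? = 735, so (2,5) = 105.
Main diagonal needs 735; the known cells sum to 602, so (4,4) = 133.
From anti-diagonal, 735 − (217 + 147 + 112 + 77) gives (2,4) = 182.
The remaining cell in row 2 is (2,1) = 735 − 532 = 203.
From row 3, 735 − (224 + 147 + 70 + 168) gives (3,1) = 126.
Using column 1: 140 + 203 + 126 + 77 + ? → (4,1) = 735 − 546 = 189.
From column 4, 735 − (182 + 70 + 133 + 231) gives (1,4) = 119.
Row 1 needs 735; the known cells sum to 539, so (1,3) = 196.
Row 4 must total 735; the given cells sum to 525, so (4,3) = 210.

140 63 196 119 217 / 203 161 84 182 105 / 126 224 147 70 168 / 189 112 210 133 91 / 77 175 98 231 154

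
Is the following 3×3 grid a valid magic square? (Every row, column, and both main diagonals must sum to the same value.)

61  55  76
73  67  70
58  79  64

Row 1: 61 + 55 + 76 = 192.
Row 2: 73 + 67 + 70 = 210.
Row 3: 58 + 79 + 64 = 201.
Column 1: 61 + 73 + 58 = 192.
Column 2: 55 + 67 + 79 = 201.
Column 3: 76 + 70 + 64 = 210.
Main diagonal: 61 + 67 + 64 = 192.
Anti-diagonal: 76 + 67 + 58 = 201.

No — column 1 sums to 192 but row 3 sums to 201.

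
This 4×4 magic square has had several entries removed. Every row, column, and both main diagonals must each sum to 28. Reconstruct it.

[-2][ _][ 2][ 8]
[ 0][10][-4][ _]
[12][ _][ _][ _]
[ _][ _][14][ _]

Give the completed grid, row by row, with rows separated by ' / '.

-2 20 2 8 / 0 10 -4 22 / 12 6 16 -6 / 18 -8 14 4

The remaining cell in row 1 is (1,2) = 28 − 8 = 20.
Row 2: 0 + 10 + (-4) + ? = 28, so (2,4) = 22.
Column 1 needs 28; the known cells sum to 10, so (4,1) = 18.
Using column 3: 2 + (-4) + 14 + ? → (3,3) = 28 − 12 = 16.
The remaining cell in main diagonal is (4,4) = 28 − 24 = 4.
Anti-diagonal must total 28; the given cells sum to 22, so (3,2) = 6.
The remaining cell in row 3 is (3,4) = 28 − 34 = -6.
From row 4, 28 − (18 + 14 + 4) gives (4,2) = -8.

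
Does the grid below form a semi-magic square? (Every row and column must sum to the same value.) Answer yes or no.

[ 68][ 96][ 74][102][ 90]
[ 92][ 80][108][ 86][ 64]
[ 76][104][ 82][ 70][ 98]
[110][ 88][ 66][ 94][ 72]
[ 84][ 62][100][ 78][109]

Row 1: 68 + 96 + 74 + 102 + 90 = 430.
Row 2: 92 + 80 + 108 + 86 + 64 = 430.
Row 3: 76 + 104 + 82 + 70 + 98 = 430.
Row 4: 110 + 88 + 66 + 94 + 72 = 430.
Row 5: 84 + 62 + 100 + 78 + 109 = 433.
Column 1: 68 + 92 + 76 + 110 + 84 = 430.
Column 2: 96 + 80 + 104 + 88 + 62 = 430.
Column 3: 74 + 108 + 82 + 66 + 100 = 430.
Column 4: 102 + 86 + 70 + 94 + 78 = 430.
Column 5: 90 + 64 + 98 + 72 + 109 = 433.

No — row 5 sums to 433 but column 1 sums to 430.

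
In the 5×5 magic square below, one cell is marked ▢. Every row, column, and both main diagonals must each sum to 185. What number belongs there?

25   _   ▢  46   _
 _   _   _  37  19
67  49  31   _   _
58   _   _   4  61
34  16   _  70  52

The remaining cell in row 5 is (5,3) = 185 − 172 = 13.
From column 1, 185 − (25 + 67 + 58 + 34) gives (2,1) = 1.
Column 4 must total 185; the given cells sum to 157, so (3,4) = 28.
Using main diagonal: 25 + 31 + 4 + 52 + ? → (2,2) = 185 − 112 = 73.
Row 2 needs 185; the known cells sum to 130, so (2,3) = 55.
The remaining cell in row 3 is (3,5) = 185 − 175 = 10.
From column 5, 185 − (19 + 10 + 61 + 52) gives (1,5) = 43.
Anti-diagonal: 43 + 37 + 31 + 34 + ? = 185, so (4,2) = 40.
Row 4 needs 185; the known cells sum to 163, so (4,3) = 22.
The remaining cell in column 2 is (1,2) = 185 − 178 = 7.
Column 3: 55 + 31 + 22 + 13 + ? = 185, so (1,3) = 64.

64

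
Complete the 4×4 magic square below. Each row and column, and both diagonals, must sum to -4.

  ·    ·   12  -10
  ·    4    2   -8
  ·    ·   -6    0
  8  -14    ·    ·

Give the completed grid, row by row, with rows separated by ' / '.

-16 10 12 -10 / -2 4 2 -8 / 6 -4 -6 0 / 8 -14 -12 14

Row 2: 4 + 2 + (-8) + ? = -4, so (2,1) = -2.
From column 3, -4 − (12 + 2 + (-6)) gives (4,3) = -12.
Column 4: -10 + (-8) + 0 + ? = -4, so (4,4) = 14.
Main diagonal must total -4; the given cells sum to 12, so (1,1) = -16.
Using anti-diagonal: -10 + 2 + 8 + ? → (3,2) = -4 − 0 = -4.
Row 1 needs -4; the known cells sum to -14, so (1,2) = 10.
Row 3 needs -4; the known cells sum to -10, so (3,1) = 6.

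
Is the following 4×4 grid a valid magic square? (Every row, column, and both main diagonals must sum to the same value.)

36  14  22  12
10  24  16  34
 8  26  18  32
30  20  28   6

Yes

Row 1: 36 + 14 + 22 + 12 = 84.
Row 2: 10 + 24 + 16 + 34 = 84.
Row 3: 8 + 26 + 18 + 32 = 84.
Row 4: 30 + 20 + 28 + 6 = 84.
Column 1: 36 + 10 + 8 + 30 = 84.
Column 2: 14 + 24 + 26 + 20 = 84.
Column 3: 22 + 16 + 18 + 28 = 84.
Column 4: 12 + 34 + 32 + 6 = 84.
Main diagonal: 36 + 24 + 18 + 6 = 84.
Anti-diagonal: 12 + 16 + 26 + 30 = 84.
All lines sum to 84.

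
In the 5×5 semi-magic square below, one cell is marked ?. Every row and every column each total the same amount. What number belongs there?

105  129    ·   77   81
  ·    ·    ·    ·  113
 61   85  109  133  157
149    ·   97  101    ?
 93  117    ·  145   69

Row 3 is complete and sums to 545; that is the magic constant.
Using row 1: 105 + 129 + 77 + 81 + ? → (1,3) = 545 − 392 = 153.
Using row 5: 93 + 117 + 145 + 69 + ? → (5,3) = 545 − 424 = 121.
Column 1 must total 545; the given cells sum to 408, so (2,1) = 137.
From column 3, 545 − (153 + 109 + 97 + 121) gives (2,3) = 65.
From column 4, 545 − (77 + 133 + 101 + 145) gives (2,4) = 89.
Using column 5: 81 + 113 + 157 + 69 + ? → (4,5) = 545 − 420 = 125.

125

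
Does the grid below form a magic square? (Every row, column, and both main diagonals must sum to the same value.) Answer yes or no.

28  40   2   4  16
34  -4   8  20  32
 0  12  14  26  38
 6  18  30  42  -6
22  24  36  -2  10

Row 1: 28 + 40 + 2 + 4 + 16 = 90.
Row 2: 34 + (-4) + 8 + 20 + 32 = 90.
Row 3: 0 + 12 + 14 + 26 + 38 = 90.
Row 4: 6 + 18 + 30 + 42 + (-6) = 90.
Row 5: 22 + 24 + 36 + (-2) + 10 = 90.
Column 1: 28 + 34 + 0 + 6 + 22 = 90.
Column 2: 40 + (-4) + 12 + 18 + 24 = 90.
Column 3: 2 + 8 + 14 + 30 + 36 = 90.
Column 4: 4 + 20 + 26 + 42 + (-2) = 90.
Column 5: 16 + 32 + 38 + (-6) + 10 = 90.
Main diagonal: 28 + (-4) + 14 + 42 + 10 = 90.
Anti-diagonal: 16 + 20 + 14 + 18 + 22 = 90.
All lines sum to 90.

Yes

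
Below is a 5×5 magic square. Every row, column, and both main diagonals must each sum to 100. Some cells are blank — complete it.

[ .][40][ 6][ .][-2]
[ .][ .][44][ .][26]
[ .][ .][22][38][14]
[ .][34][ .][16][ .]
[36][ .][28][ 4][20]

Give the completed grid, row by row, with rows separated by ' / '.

Row 5 must total 100; the given cells sum to 88, so (5,2) = 12.
Column 3: 6 + 44 + 22 + 28 + ? = 100, so (4,3) = 0.
Column 5: -2 + 26 + 14 + 20 + ? = 100, so (4,5) = 42.
Using anti-diagonal: -2 + 22 + 34 + 36 + ? → (2,4) = 100 − 90 = 10.
From row 4, 100 − (34 + 0 + 16 + 42) gives (4,1) = 8.
From column 4, 100 − (10 + 38 + 16 + 4) gives (1,4) = 32.
From row 1, 100 − (40 + 6 + 32 + (-2)) gives (1,1) = 24.
From main diagonal, 100 − (24 + 22 + 16 + 20) gives (2,2) = 18.
Row 2: 18 + 44 + 10 + 26 + ? = 100, so (2,1) = 2.
Column 1 needs 100; the known cells sum to 70, so (3,1) = 30.
The remaining cell in column 2 is (3,2) = 100 − 104 = -4.

24 40 6 32 -2 / 2 18 44 10 26 / 30 -4 22 38 14 / 8 34 0 16 42 / 36 12 28 4 20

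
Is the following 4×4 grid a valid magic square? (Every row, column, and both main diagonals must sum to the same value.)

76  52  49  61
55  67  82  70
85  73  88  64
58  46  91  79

No — row 4 sums to 274 but main diagonal sums to 310.

Row 1: 76 + 52 + 49 + 61 = 238.
Row 2: 55 + 67 + 82 + 70 = 274.
Row 3: 85 + 73 + 88 + 64 = 310.
Row 4: 58 + 46 + 91 + 79 = 274.
Column 1: 76 + 55 + 85 + 58 = 274.
Column 2: 52 + 67 + 73 + 46 = 238.
Column 3: 49 + 82 + 88 + 91 = 310.
Column 4: 61 + 70 + 64 + 79 = 274.
Main diagonal: 76 + 67 + 88 + 79 = 310.
Anti-diagonal: 61 + 82 + 73 + 58 = 274.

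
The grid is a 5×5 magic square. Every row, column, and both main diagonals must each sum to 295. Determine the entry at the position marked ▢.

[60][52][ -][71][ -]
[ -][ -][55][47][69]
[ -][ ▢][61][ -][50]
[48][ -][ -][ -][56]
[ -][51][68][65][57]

64

Using row 5: 51 + 68 + 65 + 57 + ? → (5,1) = 295 − 241 = 54.
From column 5, 295 − (69 + 50 + 56 + 57) gives (1,5) = 63.
The remaining cell in anti-diagonal is (4,2) = 295 − 225 = 70.
Using row 1: 60 + 52 + 71 + 63 + ? → (1,3) = 295 − 246 = 49.
From column 3, 295 − (49 + 55 + 61 + 68) gives (4,3) = 62.
Row 4 needs 295; the known cells sum to 236, so (4,4) = 59.
The remaining cell in column 4 is (3,4) = 295 − 242 = 53.
Main diagonal needs 295; the known cells sum to 237, so (2,2) = 58.
Row 2: 58 + 55 + 47 + 69 + ? = 295, so (2,1) = 66.
From column 1, 295 − (60 + 66 + 48 + 54) gives (3,1) = 67.
Column 2 needs 295; the known cells sum to 231, so (3,2) = 64.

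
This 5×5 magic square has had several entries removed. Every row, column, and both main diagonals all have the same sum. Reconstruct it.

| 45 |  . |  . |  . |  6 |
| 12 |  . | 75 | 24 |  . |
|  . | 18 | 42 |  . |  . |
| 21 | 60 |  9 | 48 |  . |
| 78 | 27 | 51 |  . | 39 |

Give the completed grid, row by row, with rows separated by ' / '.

Anti-diagonal is already complete: 6 + 24 + 42 + 60 + 78 = 210, so that is the magic constant.
Row 4 needs 210; the known cells sum to 138, so (4,5) = 72.
The remaining cell in row 5 is (5,4) = 210 − 195 = 15.
Column 1 needs 210; the known cells sum to 156, so (3,1) = 54.
Column 3 must total 210; the given cells sum to 177, so (1,3) = 33.
The remaining cell in main diagonal is (2,2) = 210 − 174 = 36.
The remaining cell in row 2 is (2,5) = 210 − 147 = 63.
Column 2 must total 210; the given cells sum to 141, so (1,2) = 69.
Column 5 must total 210; the given cells sum to 180, so (3,5) = 30.
From row 1, 210 − (45 + 69 + 33 + 6) gives (1,4) = 57.
From row 3, 210 − (54 + 18 + 42 + 30) gives (3,4) = 66.

45 69 33 57 6 / 12 36 75 24 63 / 54 18 42 66 30 / 21 60 9 48 72 / 78 27 51 15 39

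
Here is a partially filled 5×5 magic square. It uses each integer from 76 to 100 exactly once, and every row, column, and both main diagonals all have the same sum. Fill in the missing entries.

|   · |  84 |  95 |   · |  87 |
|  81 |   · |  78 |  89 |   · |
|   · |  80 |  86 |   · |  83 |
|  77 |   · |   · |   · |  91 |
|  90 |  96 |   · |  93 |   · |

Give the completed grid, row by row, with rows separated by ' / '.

The entries are 76 through 100, which sum to 2200, so each line sums to 2200/5 = 440.
Using anti-diagonal: 87 + 89 + 86 + 90 + ? → (4,2) = 440 − 352 = 88.
Column 2 needs 440; the known cells sum to 348, so (2,2) = 92.
From row 2, 440 − (81 + 92 + 78 + 89) gives (2,5) = 100.
Column 5 needs 440; the known cells sum to 361, so (5,5) = 79.
Row 5 must total 440; the given cells sum to 358, so (5,3) = 82.
Column 3: 95 + 78 + 86 + 82 + ? = 440, so (4,3) = 99.
Row 4 needs 440; the known cells sum to 355, so (4,4) = 85.
From main diagonal, 440 − (92 + 86 + 85 + 79) gives (1,1) = 98.
The remaining cell in row 1 is (1,4) = 440 − 364 = 76.
Using column 1: 98 + 81 + 77 + 90 + ? → (3,1) = 440 − 346 = 94.
From column 4, 440 − (76 + 89 + 85 + 93) gives (3,4) = 97.

98 84 95 76 87 / 81 92 78 89 100 / 94 80 86 97 83 / 77 88 99 85 91 / 90 96 82 93 79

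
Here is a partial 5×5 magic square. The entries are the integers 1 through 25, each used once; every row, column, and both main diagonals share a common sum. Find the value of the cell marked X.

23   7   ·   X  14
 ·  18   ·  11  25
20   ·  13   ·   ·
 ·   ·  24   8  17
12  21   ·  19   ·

5

The entries are 1 through 25, which sum to 325, so each line sums to 325/5 = 65.
Main diagonal needs 65; the known cells sum to 62, so (5,5) = 3.
Anti-diagonal needs 65; the known cells sum to 50, so (4,2) = 15.
Row 4 must total 65; the given cells sum to 64, so (4,1) = 1.
The remaining cell in row 5 is (5,3) = 65 − 55 = 10.
Using column 1: 23 + 20 + 1 + 12 + ? → (2,1) = 65 − 56 = 9.
The remaining cell in column 2 is (3,2) = 65 − 61 = 4.
Column 5 needs 65; the known cells sum to 59, so (3,5) = 6.
The remaining cell in row 2 is (2,3) = 65 − 63 = 2.
Row 3 must total 65; the given cells sum to 43, so (3,4) = 22.
Using column 3: 2 + 13 + 24 + 10 + ? → (1,3) = 65 − 49 = 16.
Column 4 needs 65; the known cells sum to 60, so (1,4) = 5.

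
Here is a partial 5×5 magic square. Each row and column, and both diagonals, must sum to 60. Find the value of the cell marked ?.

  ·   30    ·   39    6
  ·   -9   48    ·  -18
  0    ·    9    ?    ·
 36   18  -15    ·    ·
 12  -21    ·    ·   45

-24

Column 2: 30 + (-9) + 18 + (-21) + ? = 60, so (3,2) = 42.
Anti-diagonal needs 60; the known cells sum to 45, so (2,4) = 15.
The remaining cell in row 2 is (2,1) = 60 − 36 = 24.
Column 1: 24 + 0 + 36 + 12 + ? = 60, so (1,1) = -12.
The remaining cell in main diagonal is (4,4) = 60 − 33 = 27.
The remaining cell in row 1 is (1,3) = 60 − 63 = -3.
Using row 4: 36 + 18 + (-15) + 27 + ? → (4,5) = 60 − 66 = -6.
Using column 3: -3 + 48 + 9 + (-15) + ? → (5,3) = 60 − 39 = 21.
From column 5, 60 − (6 + (-18) + (-6) + 45) gives (3,5) = 33.
Row 3: 0 + 42 + 9 + 33 + ? = 60, so (3,4) = -24.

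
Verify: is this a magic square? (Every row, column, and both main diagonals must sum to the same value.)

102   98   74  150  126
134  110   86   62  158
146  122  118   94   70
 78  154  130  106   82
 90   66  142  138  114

Row 1: 102 + 98 + 74 + 150 + 126 = 550.
Row 2: 134 + 110 + 86 + 62 + 158 = 550.
Row 3: 146 + 122 + 118 + 94 + 70 = 550.
Row 4: 78 + 154 + 130 + 106 + 82 = 550.
Row 5: 90 + 66 + 142 + 138 + 114 = 550.
Column 1: 102 + 134 + 146 + 78 + 90 = 550.
Column 2: 98 + 110 + 122 + 154 + 66 = 550.
Column 3: 74 + 86 + 118 + 130 + 142 = 550.
Column 4: 150 + 62 + 94 + 106 + 138 = 550.
Column 5: 126 + 158 + 70 + 82 + 114 = 550.
Main diagonal: 102 + 110 + 118 + 106 + 114 = 550.
Anti-diagonal: 126 + 62 + 118 + 154 + 90 = 550.
All lines sum to 550.

Yes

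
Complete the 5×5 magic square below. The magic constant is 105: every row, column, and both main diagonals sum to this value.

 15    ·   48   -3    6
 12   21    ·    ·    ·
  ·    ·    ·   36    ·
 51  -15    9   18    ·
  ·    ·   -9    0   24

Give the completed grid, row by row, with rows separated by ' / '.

Row 1 must total 105; the given cells sum to 66, so (1,2) = 39.
Using row 4: 51 + (-15) + 9 + 18 + ? → (4,5) = 105 − 63 = 42.
Column 4 must total 105; the given cells sum to 51, so (2,4) = 54.
Main diagonal needs 105; the known cells sum to 78, so (3,3) = 27.
Anti-diagonal: 6 + 54 + 27 + (-15) + ? = 105, so (5,1) = 33.
Row 5 must total 105; the given cells sum to 48, so (5,2) = 57.
Column 1 must total 105; the given cells sum to 111, so (3,1) = -6.
Column 2 must total 105; the given cells sum to 102, so (3,2) = 3.
Column 3 must total 105; the given cells sum to 75, so (2,3) = 30.
Row 2 needs 105; the known cells sum to 117, so (2,5) = -12.
Row 3 needs 105; the known cells sum to 60, so (3,5) = 45.

15 39 48 -3 6 / 12 21 30 54 -12 / -6 3 27 36 45 / 51 -15 9 18 42 / 33 57 -9 0 24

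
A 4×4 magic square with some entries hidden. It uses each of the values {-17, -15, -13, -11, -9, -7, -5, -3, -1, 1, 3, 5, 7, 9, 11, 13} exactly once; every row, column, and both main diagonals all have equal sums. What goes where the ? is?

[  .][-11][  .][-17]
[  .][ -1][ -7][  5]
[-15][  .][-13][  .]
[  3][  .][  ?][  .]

The 16 entries sum to -32, so each line sums to -32/4 = -8.
From row 2, -8 − (-1 + (-7) + 5) gives (2,1) = -5.
Column 1: -5 + (-15) + 3 + ? = -8, so (1,1) = 9.
From main diagonal, -8 − (9 + (-1) + (-13)) gives (4,4) = -3.
The remaining cell in anti-diagonal is (3,2) = -8 − (-21) = 13.
Using row 1: 9 + (-11) + (-17) + ? → (1,3) = -8 − (-19) = 11.
From row 3, -8 − (-15 + 13 + (-13)) gives (3,4) = 7.
From column 2, -8 − (-11 + (-1) + 13) gives (4,2) = -9.
Column 3: 11 + (-7) + (-13) + ? = -8, so (4,3) = 1.

1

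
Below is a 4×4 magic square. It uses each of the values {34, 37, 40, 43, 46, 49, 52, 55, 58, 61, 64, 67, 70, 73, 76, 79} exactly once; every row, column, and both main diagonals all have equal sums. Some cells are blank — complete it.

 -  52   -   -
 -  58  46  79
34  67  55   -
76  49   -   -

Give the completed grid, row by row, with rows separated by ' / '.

The 16 entries sum to 904, so each line sums to 904/4 = 226.
Using row 2: 58 + 46 + 79 + ? → (2,1) = 226 − 183 = 43.
From row 3, 226 − (34 + 67 + 55) gives (3,4) = 70.
Using column 1: 43 + 34 + 76 + ? → (1,1) = 226 − 153 = 73.
Using main diagonal: 73 + 58 + 55 + ? → (4,4) = 226 − 186 = 40.
Using anti-diagonal: 46 + 67 + 76 + ? → (1,4) = 226 − 189 = 37.
Using row 1: 73 + 52 + 37 + ? → (1,3) = 226 − 162 = 64.
Using row 4: 76 + 49 + 40 + ? → (4,3) = 226 − 165 = 61.

73 52 64 37 / 43 58 46 79 / 34 67 55 70 / 76 49 61 40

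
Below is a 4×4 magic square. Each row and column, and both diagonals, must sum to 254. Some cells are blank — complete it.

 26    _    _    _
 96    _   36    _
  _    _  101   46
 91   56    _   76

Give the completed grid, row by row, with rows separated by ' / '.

From row 4, 254 − (91 + 56 + 76) gives (4,3) = 31.
From column 1, 254 − (26 + 96 + 91) gives (3,1) = 41.
Column 3 needs 254; the known cells sum to 168, so (1,3) = 86.
Main diagonal needs 254; the known cells sum to 203, so (2,2) = 51.
Row 2: 96 + 51 + 36 + ? = 254, so (2,4) = 71.
Using row 3: 41 + 101 + 46 + ? → (3,2) = 254 − 188 = 66.
Column 2 must total 254; the given cells sum to 173, so (1,2) = 81.
The remaining cell in column 4 is (1,4) = 254 − 193 = 61.

26 81 86 61 / 96 51 36 71 / 41 66 101 46 / 91 56 31 76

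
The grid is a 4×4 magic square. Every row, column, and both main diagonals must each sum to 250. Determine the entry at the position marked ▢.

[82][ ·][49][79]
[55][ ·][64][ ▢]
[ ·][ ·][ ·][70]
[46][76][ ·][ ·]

The remaining cell in row 1 is (1,2) = 250 − 210 = 40.
Column 1 must total 250; the given cells sum to 183, so (3,1) = 67.
Using anti-diagonal: 79 + 64 + 46 + ? → (3,2) = 250 − 189 = 61.
Using row 3: 67 + 61 + 70 + ? → (3,3) = 250 − 198 = 52.
Column 2 must total 250; the given cells sum to 177, so (2,2) = 73.
From column 3, 250 − (49 + 64 + 52) gives (4,3) = 85.
Using main diagonal: 82 + 73 + 52 + ? → (4,4) = 250 − 207 = 43.
Row 2: 55 + 73 + 64 + ? = 250, so (2,4) = 58.

58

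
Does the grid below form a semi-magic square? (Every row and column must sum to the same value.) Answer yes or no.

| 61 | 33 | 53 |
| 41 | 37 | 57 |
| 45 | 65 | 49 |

Row 1: 61 + 33 + 53 = 147.
Row 2: 41 + 37 + 57 = 135.
Row 3: 45 + 65 + 49 = 159.
Column 1: 61 + 41 + 45 = 147.
Column 2: 33 + 37 + 65 = 135.
Column 3: 53 + 57 + 49 = 159.

No — row 2 sums to 135 but column 3 sums to 159.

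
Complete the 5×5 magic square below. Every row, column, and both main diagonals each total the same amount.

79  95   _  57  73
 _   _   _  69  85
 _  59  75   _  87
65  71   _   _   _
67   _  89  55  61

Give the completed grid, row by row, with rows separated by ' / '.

Anti-diagonal is already complete: 73 + 69 + 75 + 71 + 67 = 355, so that is the magic constant.
Row 1 needs 355; the known cells sum to 304, so (1,3) = 51.
The remaining cell in row 5 is (5,2) = 355 − 272 = 83.
Using column 2: 95 + 59 + 71 + 83 + ? → (2,2) = 355 − 308 = 47.
Column 5: 73 + 85 + 87 + 61 + ? = 355, so (4,5) = 49.
Using main diagonal: 79 + 47 + 75 + 61 + ? → (4,4) = 355 − 262 = 93.
From row 4, 355 − (65 + 71 + 93 + 49) gives (4,3) = 77.
Column 3 must total 355; the given cells sum to 292, so (2,3) = 63.
Using column 4: 57 + 69 + 93 + 55 + ? → (3,4) = 355 − 274 = 81.
Row 2: 47 + 63 + 69 + 85 + ? = 355, so (2,1) = 91.
Row 3 must total 355; the given cells sum to 302, so (3,1) = 53.

79 95 51 57 73 / 91 47 63 69 85 / 53 59 75 81 87 / 65 71 77 93 49 / 67 83 89 55 61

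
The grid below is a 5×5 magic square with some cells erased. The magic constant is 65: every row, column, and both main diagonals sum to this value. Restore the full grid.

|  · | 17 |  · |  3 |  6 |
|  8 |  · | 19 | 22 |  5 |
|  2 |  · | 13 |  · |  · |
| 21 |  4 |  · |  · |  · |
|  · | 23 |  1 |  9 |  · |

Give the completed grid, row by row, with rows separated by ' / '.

14 17 25 3 6 / 8 11 19 22 5 / 2 10 13 16 24 / 21 4 7 15 18 / 20 23 1 9 12

Row 2 must total 65; the given cells sum to 54, so (2,2) = 11.
From column 2, 65 − (17 + 11 + 4 + 23) gives (3,2) = 10.
Anti-diagonal needs 65; the known cells sum to 45, so (5,1) = 20.
Row 5 needs 65; the known cells sum to 53, so (5,5) = 12.
Column 1 needs 65; the known cells sum to 51, so (1,1) = 14.
The remaining cell in main diagonal is (4,4) = 65 − 50 = 15.
Row 1: 14 + 17 + 3 + 6 + ? = 65, so (1,3) = 25.
Column 3: 25 + 19 + 13 + 1 + ? = 65, so (4,3) = 7.
Column 4: 3 + 22 + 15 + 9 + ? = 65, so (3,4) = 16.
From row 3, 65 − (2 + 10 + 13 + 16) gives (3,5) = 24.
From row 4, 65 − (21 + 4 + 7 + 15) gives (4,5) = 18.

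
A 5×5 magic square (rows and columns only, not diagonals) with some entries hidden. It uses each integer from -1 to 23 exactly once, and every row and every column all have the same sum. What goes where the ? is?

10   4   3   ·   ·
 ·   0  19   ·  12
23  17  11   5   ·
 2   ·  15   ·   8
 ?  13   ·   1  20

14

The entries are -1 through 23, which sum to 275, so each line sums to 275/5 = 55.
Row 3 must total 55; the given cells sum to 56, so (3,5) = -1.
Column 2 needs 55; the known cells sum to 34, so (4,2) = 21.
From column 3, 55 − (3 + 19 + 11 + 15) gives (5,3) = 7.
Column 5 needs 55; the known cells sum to 39, so (1,5) = 16.
Row 1 must total 55; the given cells sum to 33, so (1,4) = 22.
Using row 4: 2 + 21 + 15 + 8 + ? → (4,4) = 55 − 46 = 9.
From row 5, 55 − (13 + 7 + 1 + 20) gives (5,1) = 14.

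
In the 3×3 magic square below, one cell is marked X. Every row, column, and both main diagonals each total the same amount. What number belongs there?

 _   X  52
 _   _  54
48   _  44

42

Column 3 is complete and sums to 150; that is the magic constant.
The remaining cell in row 3 is (3,2) = 150 − 92 = 58.
Anti-diagonal: 52 + 48 + ? = 150, so (2,2) = 50.
Row 2: 50 + 54 + ? = 150, so (2,1) = 46.
The remaining cell in column 1 is (1,1) = 150 − 94 = 56.
Column 2: 50 + 58 + ? = 150, so (1,2) = 42.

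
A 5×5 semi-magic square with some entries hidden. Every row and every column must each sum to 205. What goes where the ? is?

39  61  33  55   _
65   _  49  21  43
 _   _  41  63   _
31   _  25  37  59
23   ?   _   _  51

Row 1 needs 205; the known cells sum to 188, so (1,5) = 17.
Using row 2: 65 + 49 + 21 + 43 + ? → (2,2) = 205 − 178 = 27.
From row 4, 205 − (31 + 25 + 37 + 59) gives (4,2) = 53.
Using column 1: 39 + 65 + 31 + 23 + ? → (3,1) = 205 − 158 = 47.
Column 3 needs 205; the known cells sum to 148, so (5,3) = 57.
Column 4 must total 205; the given cells sum to 176, so (5,4) = 29.
Column 5: 17 + 43 + 59 + 51 + ? = 205, so (3,5) = 35.
Row 3 needs 205; the known cells sum to 186, so (3,2) = 19.
Row 5 needs 205; the known cells sum to 160, so (5,2) = 45.

45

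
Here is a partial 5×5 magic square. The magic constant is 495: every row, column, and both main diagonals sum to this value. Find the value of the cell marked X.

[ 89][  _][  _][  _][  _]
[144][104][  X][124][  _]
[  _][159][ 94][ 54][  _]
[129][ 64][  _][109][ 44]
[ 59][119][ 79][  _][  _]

39

From row 4, 495 − (129 + 64 + 109 + 44) gives (4,3) = 149.
Column 1 needs 495; the known cells sum to 421, so (3,1) = 74.
The remaining cell in column 2 is (1,2) = 495 − 446 = 49.
The remaining cell in main diagonal is (5,5) = 495 − 396 = 99.
Anti-diagonal must total 495; the given cells sum to 341, so (1,5) = 154.
Row 3 must total 495; the given cells sum to 381, so (3,5) = 114.
Row 5: 59 + 119 + 79 + 99 + ? = 495, so (5,4) = 139.
Column 4 must total 495; the given cells sum to 426, so (1,4) = 69.
Using column 5: 154 + 114 + 44 + 99 + ? → (2,5) = 495 − 411 = 84.
The remaining cell in row 1 is (1,3) = 495 − 361 = 134.
Using row 2: 144 + 104 + 124 + 84 + ? → (2,3) = 495 − 456 = 39.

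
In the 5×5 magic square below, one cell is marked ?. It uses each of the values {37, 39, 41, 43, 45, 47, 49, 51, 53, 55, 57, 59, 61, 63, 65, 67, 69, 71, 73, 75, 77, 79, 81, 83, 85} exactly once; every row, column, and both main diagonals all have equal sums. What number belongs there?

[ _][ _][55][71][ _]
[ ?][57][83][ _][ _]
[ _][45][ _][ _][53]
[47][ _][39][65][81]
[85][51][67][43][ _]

41

The 25 entries sum to 1525, so each line sums to 1525/5 = 305.
Row 4 must total 305; the given cells sum to 232, so (4,2) = 73.
From row 5, 305 − (85 + 51 + 67 + 43) gives (5,5) = 59.
The remaining cell in column 2 is (1,2) = 305 − 226 = 79.
The remaining cell in column 3 is (3,3) = 305 − 244 = 61.
The remaining cell in main diagonal is (1,1) = 305 − 242 = 63.
Using row 1: 63 + 79 + 55 + 71 + ? → (1,5) = 305 − 268 = 37.
Column 5 needs 305; the known cells sum to 230, so (2,5) = 75.
Anti-diagonal needs 305; the known cells sum to 256, so (2,4) = 49.
Row 2: 57 + 83 + 49 + 75 + ? = 305, so (2,1) = 41.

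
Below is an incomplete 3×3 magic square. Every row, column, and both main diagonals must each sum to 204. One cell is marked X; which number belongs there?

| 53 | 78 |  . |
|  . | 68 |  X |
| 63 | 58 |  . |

From row 1, 204 − (53 + 78) gives (1,3) = 73.
Row 3 must total 204; the given cells sum to 121, so (3,3) = 83.
Using column 1: 53 + 63 + ? → (2,1) = 204 − 116 = 88.
The remaining cell in column 3 is (2,3) = 204 − 156 = 48.

48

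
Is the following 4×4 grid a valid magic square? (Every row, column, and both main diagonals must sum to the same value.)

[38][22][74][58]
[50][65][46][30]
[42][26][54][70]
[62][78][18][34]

Row 1: 38 + 22 + 74 + 58 = 192.
Row 2: 50 + 65 + 46 + 30 = 191.
Row 3: 42 + 26 + 54 + 70 = 192.
Row 4: 62 + 78 + 18 + 34 = 192.
Column 1: 38 + 50 + 42 + 62 = 192.
Column 2: 22 + 65 + 26 + 78 = 191.
Column 3: 74 + 46 + 54 + 18 = 192.
Column 4: 58 + 30 + 70 + 34 = 192.
Main diagonal: 38 + 65 + 54 + 34 = 191.
Anti-diagonal: 58 + 46 + 26 + 62 = 192.

No — column 3 sums to 192 but main diagonal sums to 191.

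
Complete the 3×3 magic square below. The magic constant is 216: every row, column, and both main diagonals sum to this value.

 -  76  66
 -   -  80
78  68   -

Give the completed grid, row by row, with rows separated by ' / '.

74 76 66 / 64 72 80 / 78 68 70

Row 1 needs 216; the known cells sum to 142, so (1,1) = 74.
The remaining cell in row 3 is (3,3) = 216 − 146 = 70.
Column 1: 74 + 78 + ? = 216, so (2,1) = 64.
From column 2, 216 − (76 + 68) gives (2,2) = 72.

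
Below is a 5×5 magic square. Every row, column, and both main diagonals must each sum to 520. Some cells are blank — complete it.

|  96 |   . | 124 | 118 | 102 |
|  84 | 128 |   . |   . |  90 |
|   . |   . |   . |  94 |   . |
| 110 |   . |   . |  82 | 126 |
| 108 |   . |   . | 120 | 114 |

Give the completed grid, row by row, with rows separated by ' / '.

96 80 124 118 102 / 84 128 112 106 90 / 122 116 100 94 88 / 110 104 98 82 126 / 108 92 86 120 114

Row 1 must total 520; the given cells sum to 440, so (1,2) = 80.
The remaining cell in column 1 is (3,1) = 520 − 398 = 122.
The remaining cell in column 4 is (2,4) = 520 − 414 = 106.
Using column 5: 102 + 90 + 126 + 114 + ? → (3,5) = 520 − 432 = 88.
The remaining cell in main diagonal is (3,3) = 520 − 420 = 100.
From anti-diagonal, 520 − (102 + 106 + 100 + 108) gives (4,2) = 104.
From row 2, 520 − (84 + 128 + 106 + 90) gives (2,3) = 112.
The remaining cell in row 3 is (3,2) = 520 − 404 = 116.
From row 4, 520 − (110 + 104 + 82 + 126) gives (4,3) = 98.
From column 2, 520 − (80 + 128 + 116 + 104) gives (5,2) = 92.
Column 3: 124 + 112 + 100 + 98 + ? = 520, so (5,3) = 86.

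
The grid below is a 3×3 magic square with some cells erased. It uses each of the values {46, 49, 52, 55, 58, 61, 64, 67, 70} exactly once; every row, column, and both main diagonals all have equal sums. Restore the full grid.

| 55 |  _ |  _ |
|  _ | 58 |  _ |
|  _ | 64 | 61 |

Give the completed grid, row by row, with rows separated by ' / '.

55 52 67 / 70 58 46 / 49 64 61

The 9 entries sum to 522, so each line sums to 522/3 = 174.
From row 3, 174 − (64 + 61) gives (3,1) = 49.
Column 1: 55 + 49 + ? = 174, so (2,1) = 70.
Column 2 must total 174; the given cells sum to 122, so (1,2) = 52.
From anti-diagonal, 174 − (58 + 49) gives (1,3) = 67.
Row 2 must total 174; the given cells sum to 128, so (2,3) = 46.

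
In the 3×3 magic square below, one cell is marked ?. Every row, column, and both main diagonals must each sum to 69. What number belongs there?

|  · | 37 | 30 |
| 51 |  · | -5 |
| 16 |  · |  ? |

From row 1, 69 − (37 + 30) gives (1,1) = 2.
The remaining cell in row 2 is (2,2) = 69 − 46 = 23.
Column 2 must total 69; the given cells sum to 60, so (3,2) = 9.
Using column 3: 30 + (-5) + ? → (3,3) = 69 − 25 = 44.

44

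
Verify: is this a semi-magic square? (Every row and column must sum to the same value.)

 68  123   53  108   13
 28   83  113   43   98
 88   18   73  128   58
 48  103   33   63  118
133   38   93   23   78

Yes

Row 1: 68 + 123 + 53 + 108 + 13 = 365.
Row 2: 28 + 83 + 113 + 43 + 98 = 365.
Row 3: 88 + 18 + 73 + 128 + 58 = 365.
Row 4: 48 + 103 + 33 + 63 + 118 = 365.
Row 5: 133 + 38 + 93 + 23 + 78 = 365.
Column 1: 68 + 28 + 88 + 48 + 133 = 365.
Column 2: 123 + 83 + 18 + 103 + 38 = 365.
Column 3: 53 + 113 + 73 + 33 + 93 = 365.
Column 4: 108 + 43 + 128 + 63 + 23 = 365.
Column 5: 13 + 98 + 58 + 118 + 78 = 365.
All lines sum to 365.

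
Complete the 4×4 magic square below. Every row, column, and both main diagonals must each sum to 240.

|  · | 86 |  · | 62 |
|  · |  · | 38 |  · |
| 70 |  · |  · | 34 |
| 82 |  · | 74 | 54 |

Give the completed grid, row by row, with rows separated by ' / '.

42 86 50 62 / 46 66 38 90 / 70 58 78 34 / 82 30 74 54

The remaining cell in row 4 is (4,2) = 240 − 210 = 30.
Column 4 needs 240; the known cells sum to 150, so (2,4) = 90.
Anti-diagonal: 62 + 38 + 82 + ? = 240, so (3,2) = 58.
From row 3, 240 − (70 + 58 + 34) gives (3,3) = 78.
Column 2: 86 + 58 + 30 + ? = 240, so (2,2) = 66.
Using column 3: 38 + 78 + 74 + ? → (1,3) = 240 − 190 = 50.
The remaining cell in main diagonal is (1,1) = 240 − 198 = 42.
Row 2 must total 240; the given cells sum to 194, so (2,1) = 46.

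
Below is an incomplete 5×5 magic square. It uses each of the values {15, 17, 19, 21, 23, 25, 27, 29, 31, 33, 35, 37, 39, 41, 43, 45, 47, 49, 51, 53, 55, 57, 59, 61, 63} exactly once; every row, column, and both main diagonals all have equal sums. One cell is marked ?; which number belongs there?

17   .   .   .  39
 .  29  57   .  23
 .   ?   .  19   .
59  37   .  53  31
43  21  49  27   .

63

The 25 entries sum to 975, so each line sums to 975/5 = 195.
Using row 4: 59 + 37 + 53 + 31 + ? → (4,3) = 195 − 180 = 15.
Row 5 needs 195; the known cells sum to 140, so (5,5) = 55.
Using column 5: 39 + 23 + 31 + 55 + ? → (3,5) = 195 − 148 = 47.
Main diagonal must total 195; the given cells sum to 154, so (3,3) = 41.
The remaining cell in anti-diagonal is (2,4) = 195 − 160 = 35.
From row 2, 195 − (29 + 57 + 35 + 23) gives (2,1) = 51.
From column 1, 195 − (17 + 51 + 59 + 43) gives (3,1) = 25.
Column 3: 57 + 41 + 15 + 49 + ? = 195, so (1,3) = 33.
Column 4: 35 + 19 + 53 + 27 + ? = 195, so (1,4) = 61.
From row 1, 195 − (17 + 33 + 61 + 39) gives (1,2) = 45.
Using row 3: 25 + 41 + 19 + 47 + ? → (3,2) = 195 − 132 = 63.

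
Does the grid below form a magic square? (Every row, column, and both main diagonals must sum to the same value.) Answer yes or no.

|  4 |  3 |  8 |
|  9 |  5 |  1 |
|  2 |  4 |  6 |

No — row 3 sums to 12 but row 2 sums to 15.

Row 1: 4 + 3 + 8 = 15.
Row 2: 9 + 5 + 1 = 15.
Row 3: 2 + 4 + 6 = 12.
Column 1: 4 + 9 + 2 = 15.
Column 2: 3 + 5 + 4 = 12.
Column 3: 8 + 1 + 6 = 15.
Main diagonal: 4 + 5 + 6 = 15.
Anti-diagonal: 8 + 5 + 2 = 15.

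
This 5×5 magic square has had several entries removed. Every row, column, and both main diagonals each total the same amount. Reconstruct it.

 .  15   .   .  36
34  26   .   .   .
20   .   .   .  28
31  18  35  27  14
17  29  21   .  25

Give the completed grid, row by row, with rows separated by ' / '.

Row 4 is already complete: 31 + 18 + 35 + 27 + 14 = 125, so that is the magic constant.
Row 5 needs 125; the known cells sum to 92, so (5,4) = 33.
Using column 1: 34 + 20 + 31 + 17 + ? → (1,1) = 125 − 102 = 23.
Column 2 must total 125; the given cells sum to 88, so (3,2) = 37.
From column 5, 125 − (36 + 28 + 14 + 25) gives (2,5) = 22.
Main diagonal: 23 + 26 + 27 + 25 + ? = 125, so (3,3) = 24.
Anti-diagonal needs 125; the known cells sum to 95, so (2,4) = 30.
The remaining cell in row 2 is (2,3) = 125 − 112 = 13.
Row 3: 20 + 37 + 24 + 28 + ? = 125, so (3,4) = 16.
From column 3, 125 − (13 + 24 + 35 + 21) gives (1,3) = 32.
From column 4, 125 − (30 + 16 + 27 + 33) gives (1,4) = 19.

23 15 32 19 36 / 34 26 13 30 22 / 20 37 24 16 28 / 31 18 35 27 14 / 17 29 21 33 25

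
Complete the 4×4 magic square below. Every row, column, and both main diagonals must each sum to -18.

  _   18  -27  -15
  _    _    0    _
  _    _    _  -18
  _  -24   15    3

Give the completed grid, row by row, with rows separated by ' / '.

Row 1 must total -18; the given cells sum to -24, so (1,1) = 6.
Row 4 needs -18; the known cells sum to -6, so (4,1) = -12.
Column 3 must total -18; the given cells sum to -12, so (3,3) = -6.
Using column 4: -15 + (-18) + 3 + ? → (2,4) = -18 − (-30) = 12.
Main diagonal must total -18; the given cells sum to 3, so (2,2) = -21.
Using anti-diagonal: -15 + 0 + (-12) + ? → (3,2) = -18 − (-27) = 9.
Using row 2: -21 + 0 + 12 + ? → (2,1) = -18 − (-9) = -9.
From row 3, -18 − (9 + (-6) + (-18)) gives (3,1) = -3.

6 18 -27 -15 / -9 -21 0 12 / -3 9 -6 -18 / -12 -24 15 3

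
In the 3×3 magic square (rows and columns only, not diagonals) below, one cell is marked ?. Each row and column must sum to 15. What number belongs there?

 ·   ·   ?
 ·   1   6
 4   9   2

7

Row 2 must total 15; the given cells sum to 7, so (2,1) = 8.
Column 1: 8 + 4 + ? = 15, so (1,1) = 3.
Column 2: 1 + 9 + ? = 15, so (1,2) = 5.
Using column 3: 6 + 2 + ? → (1,3) = 15 − 8 = 7.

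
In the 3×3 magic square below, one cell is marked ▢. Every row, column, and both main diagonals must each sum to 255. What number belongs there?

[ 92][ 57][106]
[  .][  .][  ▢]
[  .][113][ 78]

From row 3, 255 − (113 + 78) gives (3,1) = 64.
Column 1: 92 + 64 + ? = 255, so (2,1) = 99.
Column 2 must total 255; the given cells sum to 170, so (2,2) = 85.
Column 3 needs 255; the known cells sum to 184, so (2,3) = 71.

71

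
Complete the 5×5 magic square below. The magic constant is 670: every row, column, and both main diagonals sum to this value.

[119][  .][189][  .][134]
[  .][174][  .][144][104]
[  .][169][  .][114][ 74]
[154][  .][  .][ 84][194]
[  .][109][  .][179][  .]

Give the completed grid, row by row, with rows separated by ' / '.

119 79 189 149 134 / 89 174 159 144 104 / 184 169 129 114 74 / 154 139 99 84 194 / 124 109 94 179 164

From column 4, 670 − (144 + 114 + 84 + 179) gives (1,4) = 149.
The remaining cell in column 5 is (5,5) = 670 − 506 = 164.
Main diagonal must total 670; the given cells sum to 541, so (3,3) = 129.
Row 1 needs 670; the known cells sum to 591, so (1,2) = 79.
From row 3, 670 − (169 + 129 + 114 + 74) gives (3,1) = 184.
Column 2 needs 670; the known cells sum to 531, so (4,2) = 139.
Anti-diagonal must total 670; the given cells sum to 546, so (5,1) = 124.
Using row 4: 154 + 139 + 84 + 194 + ? → (4,3) = 670 − 571 = 99.
Row 5 needs 670; the known cells sum to 576, so (5,3) = 94.
The remaining cell in column 1 is (2,1) = 670 − 581 = 89.
The remaining cell in column 3 is (2,3) = 670 − 511 = 159.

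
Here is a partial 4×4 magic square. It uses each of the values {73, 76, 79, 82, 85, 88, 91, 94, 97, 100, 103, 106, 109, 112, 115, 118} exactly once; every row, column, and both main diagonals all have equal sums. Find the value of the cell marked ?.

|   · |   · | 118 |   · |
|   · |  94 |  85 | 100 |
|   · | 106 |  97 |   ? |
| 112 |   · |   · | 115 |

88

The 16 entries sum to 1528, so each line sums to 1528/4 = 382.
The remaining cell in row 2 is (2,1) = 382 − 279 = 103.
From column 3, 382 − (118 + 85 + 97) gives (4,3) = 82.
From main diagonal, 382 − (94 + 97 + 115) gives (1,1) = 76.
Anti-diagonal needs 382; the known cells sum to 303, so (1,4) = 79.
From row 1, 382 − (76 + 118 + 79) gives (1,2) = 109.
Using row 4: 112 + 82 + 115 + ? → (4,2) = 382 − 309 = 73.
Column 1 must total 382; the given cells sum to 291, so (3,1) = 91.
From column 4, 382 − (79 + 100 + 115) gives (3,4) = 88.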